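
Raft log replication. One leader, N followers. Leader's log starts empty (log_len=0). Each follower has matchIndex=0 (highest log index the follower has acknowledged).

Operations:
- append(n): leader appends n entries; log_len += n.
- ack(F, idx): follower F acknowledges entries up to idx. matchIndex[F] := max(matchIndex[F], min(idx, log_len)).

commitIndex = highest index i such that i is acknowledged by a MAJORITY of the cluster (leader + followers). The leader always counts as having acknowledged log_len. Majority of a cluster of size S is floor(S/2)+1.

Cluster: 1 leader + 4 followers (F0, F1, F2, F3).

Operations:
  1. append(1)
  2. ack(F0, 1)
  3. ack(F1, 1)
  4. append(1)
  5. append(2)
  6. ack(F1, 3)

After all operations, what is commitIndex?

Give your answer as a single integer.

Op 1: append 1 -> log_len=1
Op 2: F0 acks idx 1 -> match: F0=1 F1=0 F2=0 F3=0; commitIndex=0
Op 3: F1 acks idx 1 -> match: F0=1 F1=1 F2=0 F3=0; commitIndex=1
Op 4: append 1 -> log_len=2
Op 5: append 2 -> log_len=4
Op 6: F1 acks idx 3 -> match: F0=1 F1=3 F2=0 F3=0; commitIndex=1

Answer: 1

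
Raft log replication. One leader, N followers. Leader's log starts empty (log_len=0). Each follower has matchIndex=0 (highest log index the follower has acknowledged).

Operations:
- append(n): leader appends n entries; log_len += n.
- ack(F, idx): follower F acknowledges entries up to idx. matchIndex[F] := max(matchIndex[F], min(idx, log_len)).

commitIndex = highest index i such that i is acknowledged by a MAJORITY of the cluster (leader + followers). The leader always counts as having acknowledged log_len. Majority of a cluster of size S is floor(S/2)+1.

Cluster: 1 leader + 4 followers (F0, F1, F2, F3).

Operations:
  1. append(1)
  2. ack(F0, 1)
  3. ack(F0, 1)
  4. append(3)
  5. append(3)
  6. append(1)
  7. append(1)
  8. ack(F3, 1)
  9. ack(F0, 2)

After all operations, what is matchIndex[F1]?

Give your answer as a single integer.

Answer: 0

Derivation:
Op 1: append 1 -> log_len=1
Op 2: F0 acks idx 1 -> match: F0=1 F1=0 F2=0 F3=0; commitIndex=0
Op 3: F0 acks idx 1 -> match: F0=1 F1=0 F2=0 F3=0; commitIndex=0
Op 4: append 3 -> log_len=4
Op 5: append 3 -> log_len=7
Op 6: append 1 -> log_len=8
Op 7: append 1 -> log_len=9
Op 8: F3 acks idx 1 -> match: F0=1 F1=0 F2=0 F3=1; commitIndex=1
Op 9: F0 acks idx 2 -> match: F0=2 F1=0 F2=0 F3=1; commitIndex=1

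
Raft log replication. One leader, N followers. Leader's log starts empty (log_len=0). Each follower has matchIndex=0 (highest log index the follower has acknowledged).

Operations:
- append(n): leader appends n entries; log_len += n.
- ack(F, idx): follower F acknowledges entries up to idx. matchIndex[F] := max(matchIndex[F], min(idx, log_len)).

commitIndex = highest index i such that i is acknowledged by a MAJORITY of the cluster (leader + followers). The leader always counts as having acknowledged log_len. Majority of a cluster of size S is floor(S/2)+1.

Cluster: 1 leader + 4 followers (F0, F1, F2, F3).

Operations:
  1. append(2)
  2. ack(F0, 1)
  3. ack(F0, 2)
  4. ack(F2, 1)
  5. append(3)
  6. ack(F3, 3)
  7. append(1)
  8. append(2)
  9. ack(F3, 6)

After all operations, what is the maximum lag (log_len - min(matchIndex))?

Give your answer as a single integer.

Answer: 8

Derivation:
Op 1: append 2 -> log_len=2
Op 2: F0 acks idx 1 -> match: F0=1 F1=0 F2=0 F3=0; commitIndex=0
Op 3: F0 acks idx 2 -> match: F0=2 F1=0 F2=0 F3=0; commitIndex=0
Op 4: F2 acks idx 1 -> match: F0=2 F1=0 F2=1 F3=0; commitIndex=1
Op 5: append 3 -> log_len=5
Op 6: F3 acks idx 3 -> match: F0=2 F1=0 F2=1 F3=3; commitIndex=2
Op 7: append 1 -> log_len=6
Op 8: append 2 -> log_len=8
Op 9: F3 acks idx 6 -> match: F0=2 F1=0 F2=1 F3=6; commitIndex=2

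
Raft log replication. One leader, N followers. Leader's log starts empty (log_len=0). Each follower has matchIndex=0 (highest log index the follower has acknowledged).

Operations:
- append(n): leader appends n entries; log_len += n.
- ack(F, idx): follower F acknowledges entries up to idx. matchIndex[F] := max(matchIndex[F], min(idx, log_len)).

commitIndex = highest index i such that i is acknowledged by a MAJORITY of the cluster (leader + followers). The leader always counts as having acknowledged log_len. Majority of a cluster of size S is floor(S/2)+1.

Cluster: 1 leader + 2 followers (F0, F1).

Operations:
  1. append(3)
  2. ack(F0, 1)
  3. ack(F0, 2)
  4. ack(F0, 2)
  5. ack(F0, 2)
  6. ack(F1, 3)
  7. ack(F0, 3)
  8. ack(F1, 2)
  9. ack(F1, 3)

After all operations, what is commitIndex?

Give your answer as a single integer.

Answer: 3

Derivation:
Op 1: append 3 -> log_len=3
Op 2: F0 acks idx 1 -> match: F0=1 F1=0; commitIndex=1
Op 3: F0 acks idx 2 -> match: F0=2 F1=0; commitIndex=2
Op 4: F0 acks idx 2 -> match: F0=2 F1=0; commitIndex=2
Op 5: F0 acks idx 2 -> match: F0=2 F1=0; commitIndex=2
Op 6: F1 acks idx 3 -> match: F0=2 F1=3; commitIndex=3
Op 7: F0 acks idx 3 -> match: F0=3 F1=3; commitIndex=3
Op 8: F1 acks idx 2 -> match: F0=3 F1=3; commitIndex=3
Op 9: F1 acks idx 3 -> match: F0=3 F1=3; commitIndex=3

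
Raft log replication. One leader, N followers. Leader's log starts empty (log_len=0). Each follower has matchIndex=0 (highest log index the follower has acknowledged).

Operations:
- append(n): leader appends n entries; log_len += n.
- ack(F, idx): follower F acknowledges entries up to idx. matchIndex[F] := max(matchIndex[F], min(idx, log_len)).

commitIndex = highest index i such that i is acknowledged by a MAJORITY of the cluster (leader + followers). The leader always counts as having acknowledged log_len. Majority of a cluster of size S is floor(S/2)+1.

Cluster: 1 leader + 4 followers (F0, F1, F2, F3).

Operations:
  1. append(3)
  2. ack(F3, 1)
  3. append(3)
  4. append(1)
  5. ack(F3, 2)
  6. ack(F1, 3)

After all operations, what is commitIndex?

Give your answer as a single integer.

Op 1: append 3 -> log_len=3
Op 2: F3 acks idx 1 -> match: F0=0 F1=0 F2=0 F3=1; commitIndex=0
Op 3: append 3 -> log_len=6
Op 4: append 1 -> log_len=7
Op 5: F3 acks idx 2 -> match: F0=0 F1=0 F2=0 F3=2; commitIndex=0
Op 6: F1 acks idx 3 -> match: F0=0 F1=3 F2=0 F3=2; commitIndex=2

Answer: 2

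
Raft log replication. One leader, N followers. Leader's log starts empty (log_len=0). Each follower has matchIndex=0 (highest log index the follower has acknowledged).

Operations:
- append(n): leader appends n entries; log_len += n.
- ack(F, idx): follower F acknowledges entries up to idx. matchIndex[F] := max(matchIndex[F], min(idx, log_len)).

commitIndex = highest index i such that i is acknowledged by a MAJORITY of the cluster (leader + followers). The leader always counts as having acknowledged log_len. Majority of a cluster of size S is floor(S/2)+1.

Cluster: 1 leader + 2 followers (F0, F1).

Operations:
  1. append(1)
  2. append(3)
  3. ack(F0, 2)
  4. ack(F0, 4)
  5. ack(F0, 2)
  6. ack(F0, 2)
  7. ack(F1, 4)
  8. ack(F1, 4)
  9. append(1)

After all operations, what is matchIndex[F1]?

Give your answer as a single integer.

Answer: 4

Derivation:
Op 1: append 1 -> log_len=1
Op 2: append 3 -> log_len=4
Op 3: F0 acks idx 2 -> match: F0=2 F1=0; commitIndex=2
Op 4: F0 acks idx 4 -> match: F0=4 F1=0; commitIndex=4
Op 5: F0 acks idx 2 -> match: F0=4 F1=0; commitIndex=4
Op 6: F0 acks idx 2 -> match: F0=4 F1=0; commitIndex=4
Op 7: F1 acks idx 4 -> match: F0=4 F1=4; commitIndex=4
Op 8: F1 acks idx 4 -> match: F0=4 F1=4; commitIndex=4
Op 9: append 1 -> log_len=5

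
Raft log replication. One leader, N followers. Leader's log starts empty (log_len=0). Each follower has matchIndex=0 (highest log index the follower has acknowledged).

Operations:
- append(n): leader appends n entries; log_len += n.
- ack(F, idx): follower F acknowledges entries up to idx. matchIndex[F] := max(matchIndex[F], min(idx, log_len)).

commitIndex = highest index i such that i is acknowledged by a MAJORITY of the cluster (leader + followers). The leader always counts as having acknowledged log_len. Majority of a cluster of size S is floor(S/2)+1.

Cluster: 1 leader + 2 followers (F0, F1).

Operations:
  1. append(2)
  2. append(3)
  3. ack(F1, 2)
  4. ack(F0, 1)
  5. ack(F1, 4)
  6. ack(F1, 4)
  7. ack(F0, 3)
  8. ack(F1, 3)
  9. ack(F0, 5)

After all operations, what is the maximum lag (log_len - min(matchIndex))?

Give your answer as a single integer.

Answer: 1

Derivation:
Op 1: append 2 -> log_len=2
Op 2: append 3 -> log_len=5
Op 3: F1 acks idx 2 -> match: F0=0 F1=2; commitIndex=2
Op 4: F0 acks idx 1 -> match: F0=1 F1=2; commitIndex=2
Op 5: F1 acks idx 4 -> match: F0=1 F1=4; commitIndex=4
Op 6: F1 acks idx 4 -> match: F0=1 F1=4; commitIndex=4
Op 7: F0 acks idx 3 -> match: F0=3 F1=4; commitIndex=4
Op 8: F1 acks idx 3 -> match: F0=3 F1=4; commitIndex=4
Op 9: F0 acks idx 5 -> match: F0=5 F1=4; commitIndex=5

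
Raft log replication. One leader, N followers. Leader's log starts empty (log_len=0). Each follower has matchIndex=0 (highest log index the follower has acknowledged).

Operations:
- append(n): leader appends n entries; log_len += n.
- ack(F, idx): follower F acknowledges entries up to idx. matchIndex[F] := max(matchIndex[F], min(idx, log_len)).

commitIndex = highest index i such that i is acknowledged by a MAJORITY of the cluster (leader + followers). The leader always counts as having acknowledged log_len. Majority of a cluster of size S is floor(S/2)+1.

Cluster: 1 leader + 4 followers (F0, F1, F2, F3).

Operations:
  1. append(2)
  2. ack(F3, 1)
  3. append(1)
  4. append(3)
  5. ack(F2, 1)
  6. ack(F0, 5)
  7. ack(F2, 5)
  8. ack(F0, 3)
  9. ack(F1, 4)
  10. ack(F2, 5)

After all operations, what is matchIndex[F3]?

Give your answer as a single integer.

Answer: 1

Derivation:
Op 1: append 2 -> log_len=2
Op 2: F3 acks idx 1 -> match: F0=0 F1=0 F2=0 F3=1; commitIndex=0
Op 3: append 1 -> log_len=3
Op 4: append 3 -> log_len=6
Op 5: F2 acks idx 1 -> match: F0=0 F1=0 F2=1 F3=1; commitIndex=1
Op 6: F0 acks idx 5 -> match: F0=5 F1=0 F2=1 F3=1; commitIndex=1
Op 7: F2 acks idx 5 -> match: F0=5 F1=0 F2=5 F3=1; commitIndex=5
Op 8: F0 acks idx 3 -> match: F0=5 F1=0 F2=5 F3=1; commitIndex=5
Op 9: F1 acks idx 4 -> match: F0=5 F1=4 F2=5 F3=1; commitIndex=5
Op 10: F2 acks idx 5 -> match: F0=5 F1=4 F2=5 F3=1; commitIndex=5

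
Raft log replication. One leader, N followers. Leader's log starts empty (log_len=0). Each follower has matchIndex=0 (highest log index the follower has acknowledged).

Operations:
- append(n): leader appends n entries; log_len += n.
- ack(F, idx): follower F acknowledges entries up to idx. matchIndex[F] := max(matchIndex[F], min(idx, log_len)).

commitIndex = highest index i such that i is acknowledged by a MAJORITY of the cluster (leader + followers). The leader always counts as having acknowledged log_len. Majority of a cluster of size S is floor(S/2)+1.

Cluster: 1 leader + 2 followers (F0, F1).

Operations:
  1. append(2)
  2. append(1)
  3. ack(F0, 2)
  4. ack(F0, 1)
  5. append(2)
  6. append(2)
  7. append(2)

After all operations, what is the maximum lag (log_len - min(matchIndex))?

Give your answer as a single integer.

Op 1: append 2 -> log_len=2
Op 2: append 1 -> log_len=3
Op 3: F0 acks idx 2 -> match: F0=2 F1=0; commitIndex=2
Op 4: F0 acks idx 1 -> match: F0=2 F1=0; commitIndex=2
Op 5: append 2 -> log_len=5
Op 6: append 2 -> log_len=7
Op 7: append 2 -> log_len=9

Answer: 9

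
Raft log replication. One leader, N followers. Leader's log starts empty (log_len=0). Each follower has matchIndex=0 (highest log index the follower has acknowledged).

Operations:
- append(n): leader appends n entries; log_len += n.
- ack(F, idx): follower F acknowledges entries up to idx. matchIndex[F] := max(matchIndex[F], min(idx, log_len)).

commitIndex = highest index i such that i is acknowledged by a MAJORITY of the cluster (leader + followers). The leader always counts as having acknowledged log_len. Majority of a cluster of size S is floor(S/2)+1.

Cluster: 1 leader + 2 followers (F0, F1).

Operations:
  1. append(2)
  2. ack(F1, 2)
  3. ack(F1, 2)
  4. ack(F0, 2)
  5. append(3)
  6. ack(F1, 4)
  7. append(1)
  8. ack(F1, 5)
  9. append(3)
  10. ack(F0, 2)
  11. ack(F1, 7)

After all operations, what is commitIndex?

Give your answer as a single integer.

Answer: 7

Derivation:
Op 1: append 2 -> log_len=2
Op 2: F1 acks idx 2 -> match: F0=0 F1=2; commitIndex=2
Op 3: F1 acks idx 2 -> match: F0=0 F1=2; commitIndex=2
Op 4: F0 acks idx 2 -> match: F0=2 F1=2; commitIndex=2
Op 5: append 3 -> log_len=5
Op 6: F1 acks idx 4 -> match: F0=2 F1=4; commitIndex=4
Op 7: append 1 -> log_len=6
Op 8: F1 acks idx 5 -> match: F0=2 F1=5; commitIndex=5
Op 9: append 3 -> log_len=9
Op 10: F0 acks idx 2 -> match: F0=2 F1=5; commitIndex=5
Op 11: F1 acks idx 7 -> match: F0=2 F1=7; commitIndex=7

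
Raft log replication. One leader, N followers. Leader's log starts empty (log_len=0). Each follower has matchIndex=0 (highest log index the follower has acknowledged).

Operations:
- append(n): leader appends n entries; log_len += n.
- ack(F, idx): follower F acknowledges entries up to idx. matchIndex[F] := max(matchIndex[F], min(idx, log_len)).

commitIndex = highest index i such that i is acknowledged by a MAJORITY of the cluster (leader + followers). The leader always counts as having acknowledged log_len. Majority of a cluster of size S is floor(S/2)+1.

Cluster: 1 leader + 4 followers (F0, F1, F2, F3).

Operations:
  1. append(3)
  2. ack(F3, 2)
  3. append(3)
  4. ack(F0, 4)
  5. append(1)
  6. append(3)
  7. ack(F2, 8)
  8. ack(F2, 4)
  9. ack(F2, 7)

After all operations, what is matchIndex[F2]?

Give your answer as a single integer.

Op 1: append 3 -> log_len=3
Op 2: F3 acks idx 2 -> match: F0=0 F1=0 F2=0 F3=2; commitIndex=0
Op 3: append 3 -> log_len=6
Op 4: F0 acks idx 4 -> match: F0=4 F1=0 F2=0 F3=2; commitIndex=2
Op 5: append 1 -> log_len=7
Op 6: append 3 -> log_len=10
Op 7: F2 acks idx 8 -> match: F0=4 F1=0 F2=8 F3=2; commitIndex=4
Op 8: F2 acks idx 4 -> match: F0=4 F1=0 F2=8 F3=2; commitIndex=4
Op 9: F2 acks idx 7 -> match: F0=4 F1=0 F2=8 F3=2; commitIndex=4

Answer: 8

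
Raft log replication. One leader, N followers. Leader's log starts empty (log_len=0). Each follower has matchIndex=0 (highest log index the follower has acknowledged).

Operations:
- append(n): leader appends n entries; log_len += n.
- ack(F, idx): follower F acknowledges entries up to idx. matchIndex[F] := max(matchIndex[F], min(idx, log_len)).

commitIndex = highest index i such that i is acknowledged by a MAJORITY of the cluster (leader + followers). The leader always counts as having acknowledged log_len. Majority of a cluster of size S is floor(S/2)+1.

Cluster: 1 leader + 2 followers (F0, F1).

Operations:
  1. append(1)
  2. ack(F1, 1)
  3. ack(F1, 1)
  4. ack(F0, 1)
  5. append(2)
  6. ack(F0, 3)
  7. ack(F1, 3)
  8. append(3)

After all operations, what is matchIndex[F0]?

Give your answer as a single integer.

Answer: 3

Derivation:
Op 1: append 1 -> log_len=1
Op 2: F1 acks idx 1 -> match: F0=0 F1=1; commitIndex=1
Op 3: F1 acks idx 1 -> match: F0=0 F1=1; commitIndex=1
Op 4: F0 acks idx 1 -> match: F0=1 F1=1; commitIndex=1
Op 5: append 2 -> log_len=3
Op 6: F0 acks idx 3 -> match: F0=3 F1=1; commitIndex=3
Op 7: F1 acks idx 3 -> match: F0=3 F1=3; commitIndex=3
Op 8: append 3 -> log_len=6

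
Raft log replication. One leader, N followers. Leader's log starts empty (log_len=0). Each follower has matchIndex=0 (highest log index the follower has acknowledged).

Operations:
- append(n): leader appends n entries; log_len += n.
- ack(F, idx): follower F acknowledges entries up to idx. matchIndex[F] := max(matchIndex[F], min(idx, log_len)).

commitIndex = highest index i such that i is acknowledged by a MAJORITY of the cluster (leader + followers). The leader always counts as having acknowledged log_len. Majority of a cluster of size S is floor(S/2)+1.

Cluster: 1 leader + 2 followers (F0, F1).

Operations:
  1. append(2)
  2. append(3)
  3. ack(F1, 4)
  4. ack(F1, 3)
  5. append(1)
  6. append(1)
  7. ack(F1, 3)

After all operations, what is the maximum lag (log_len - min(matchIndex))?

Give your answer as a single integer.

Answer: 7

Derivation:
Op 1: append 2 -> log_len=2
Op 2: append 3 -> log_len=5
Op 3: F1 acks idx 4 -> match: F0=0 F1=4; commitIndex=4
Op 4: F1 acks idx 3 -> match: F0=0 F1=4; commitIndex=4
Op 5: append 1 -> log_len=6
Op 6: append 1 -> log_len=7
Op 7: F1 acks idx 3 -> match: F0=0 F1=4; commitIndex=4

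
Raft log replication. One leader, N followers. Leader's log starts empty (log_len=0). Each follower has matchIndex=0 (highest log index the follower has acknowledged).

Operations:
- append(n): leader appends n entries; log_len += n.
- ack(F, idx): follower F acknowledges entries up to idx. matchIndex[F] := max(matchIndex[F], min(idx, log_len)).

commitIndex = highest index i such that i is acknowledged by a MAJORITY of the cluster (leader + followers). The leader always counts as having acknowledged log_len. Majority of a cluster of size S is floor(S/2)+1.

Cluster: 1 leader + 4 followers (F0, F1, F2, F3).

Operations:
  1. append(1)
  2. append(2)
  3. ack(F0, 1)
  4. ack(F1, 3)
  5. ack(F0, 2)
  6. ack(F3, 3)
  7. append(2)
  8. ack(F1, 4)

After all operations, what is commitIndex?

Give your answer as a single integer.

Answer: 3

Derivation:
Op 1: append 1 -> log_len=1
Op 2: append 2 -> log_len=3
Op 3: F0 acks idx 1 -> match: F0=1 F1=0 F2=0 F3=0; commitIndex=0
Op 4: F1 acks idx 3 -> match: F0=1 F1=3 F2=0 F3=0; commitIndex=1
Op 5: F0 acks idx 2 -> match: F0=2 F1=3 F2=0 F3=0; commitIndex=2
Op 6: F3 acks idx 3 -> match: F0=2 F1=3 F2=0 F3=3; commitIndex=3
Op 7: append 2 -> log_len=5
Op 8: F1 acks idx 4 -> match: F0=2 F1=4 F2=0 F3=3; commitIndex=3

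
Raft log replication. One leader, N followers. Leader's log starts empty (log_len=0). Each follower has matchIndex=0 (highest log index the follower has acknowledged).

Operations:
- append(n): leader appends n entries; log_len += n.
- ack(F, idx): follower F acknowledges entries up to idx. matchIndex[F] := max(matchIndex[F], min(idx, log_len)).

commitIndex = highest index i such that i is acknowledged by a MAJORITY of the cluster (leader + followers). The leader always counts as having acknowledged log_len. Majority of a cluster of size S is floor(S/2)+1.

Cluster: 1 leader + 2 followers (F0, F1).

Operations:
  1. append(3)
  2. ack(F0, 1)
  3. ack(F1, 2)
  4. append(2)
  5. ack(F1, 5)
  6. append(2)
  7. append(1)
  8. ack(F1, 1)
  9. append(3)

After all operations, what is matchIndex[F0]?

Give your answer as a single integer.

Op 1: append 3 -> log_len=3
Op 2: F0 acks idx 1 -> match: F0=1 F1=0; commitIndex=1
Op 3: F1 acks idx 2 -> match: F0=1 F1=2; commitIndex=2
Op 4: append 2 -> log_len=5
Op 5: F1 acks idx 5 -> match: F0=1 F1=5; commitIndex=5
Op 6: append 2 -> log_len=7
Op 7: append 1 -> log_len=8
Op 8: F1 acks idx 1 -> match: F0=1 F1=5; commitIndex=5
Op 9: append 3 -> log_len=11

Answer: 1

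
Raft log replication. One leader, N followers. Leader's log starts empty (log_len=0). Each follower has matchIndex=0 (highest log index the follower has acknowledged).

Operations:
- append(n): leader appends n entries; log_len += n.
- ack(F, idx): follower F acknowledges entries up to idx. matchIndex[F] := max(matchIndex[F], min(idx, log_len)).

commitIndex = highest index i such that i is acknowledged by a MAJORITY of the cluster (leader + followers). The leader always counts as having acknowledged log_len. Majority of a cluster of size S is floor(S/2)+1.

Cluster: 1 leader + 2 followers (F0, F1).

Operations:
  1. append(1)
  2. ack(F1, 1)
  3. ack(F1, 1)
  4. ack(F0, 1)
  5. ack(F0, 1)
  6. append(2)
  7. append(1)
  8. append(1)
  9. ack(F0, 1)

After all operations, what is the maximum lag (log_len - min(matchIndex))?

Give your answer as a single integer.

Answer: 4

Derivation:
Op 1: append 1 -> log_len=1
Op 2: F1 acks idx 1 -> match: F0=0 F1=1; commitIndex=1
Op 3: F1 acks idx 1 -> match: F0=0 F1=1; commitIndex=1
Op 4: F0 acks idx 1 -> match: F0=1 F1=1; commitIndex=1
Op 5: F0 acks idx 1 -> match: F0=1 F1=1; commitIndex=1
Op 6: append 2 -> log_len=3
Op 7: append 1 -> log_len=4
Op 8: append 1 -> log_len=5
Op 9: F0 acks idx 1 -> match: F0=1 F1=1; commitIndex=1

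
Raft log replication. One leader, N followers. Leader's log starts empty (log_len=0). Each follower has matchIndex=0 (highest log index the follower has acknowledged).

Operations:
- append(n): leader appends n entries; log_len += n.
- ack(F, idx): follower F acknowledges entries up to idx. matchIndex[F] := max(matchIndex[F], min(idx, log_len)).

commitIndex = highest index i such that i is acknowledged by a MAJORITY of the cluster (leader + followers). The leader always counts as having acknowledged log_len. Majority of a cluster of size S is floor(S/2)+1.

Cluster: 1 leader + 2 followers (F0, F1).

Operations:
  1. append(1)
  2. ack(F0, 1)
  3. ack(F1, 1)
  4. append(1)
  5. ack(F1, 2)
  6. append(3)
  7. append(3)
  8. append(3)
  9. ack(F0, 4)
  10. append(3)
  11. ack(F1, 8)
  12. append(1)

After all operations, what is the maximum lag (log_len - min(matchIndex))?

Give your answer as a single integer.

Answer: 11

Derivation:
Op 1: append 1 -> log_len=1
Op 2: F0 acks idx 1 -> match: F0=1 F1=0; commitIndex=1
Op 3: F1 acks idx 1 -> match: F0=1 F1=1; commitIndex=1
Op 4: append 1 -> log_len=2
Op 5: F1 acks idx 2 -> match: F0=1 F1=2; commitIndex=2
Op 6: append 3 -> log_len=5
Op 7: append 3 -> log_len=8
Op 8: append 3 -> log_len=11
Op 9: F0 acks idx 4 -> match: F0=4 F1=2; commitIndex=4
Op 10: append 3 -> log_len=14
Op 11: F1 acks idx 8 -> match: F0=4 F1=8; commitIndex=8
Op 12: append 1 -> log_len=15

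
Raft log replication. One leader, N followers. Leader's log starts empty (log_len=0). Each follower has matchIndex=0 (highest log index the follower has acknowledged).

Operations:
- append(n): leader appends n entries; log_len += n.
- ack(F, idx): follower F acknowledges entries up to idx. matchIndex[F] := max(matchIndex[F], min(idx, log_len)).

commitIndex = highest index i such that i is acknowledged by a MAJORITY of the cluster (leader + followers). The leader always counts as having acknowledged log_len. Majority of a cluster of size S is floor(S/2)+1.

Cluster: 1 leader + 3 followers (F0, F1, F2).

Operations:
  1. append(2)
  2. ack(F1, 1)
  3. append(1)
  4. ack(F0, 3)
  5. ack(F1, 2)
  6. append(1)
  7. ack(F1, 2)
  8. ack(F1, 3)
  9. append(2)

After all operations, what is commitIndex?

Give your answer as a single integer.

Answer: 3

Derivation:
Op 1: append 2 -> log_len=2
Op 2: F1 acks idx 1 -> match: F0=0 F1=1 F2=0; commitIndex=0
Op 3: append 1 -> log_len=3
Op 4: F0 acks idx 3 -> match: F0=3 F1=1 F2=0; commitIndex=1
Op 5: F1 acks idx 2 -> match: F0=3 F1=2 F2=0; commitIndex=2
Op 6: append 1 -> log_len=4
Op 7: F1 acks idx 2 -> match: F0=3 F1=2 F2=0; commitIndex=2
Op 8: F1 acks idx 3 -> match: F0=3 F1=3 F2=0; commitIndex=3
Op 9: append 2 -> log_len=6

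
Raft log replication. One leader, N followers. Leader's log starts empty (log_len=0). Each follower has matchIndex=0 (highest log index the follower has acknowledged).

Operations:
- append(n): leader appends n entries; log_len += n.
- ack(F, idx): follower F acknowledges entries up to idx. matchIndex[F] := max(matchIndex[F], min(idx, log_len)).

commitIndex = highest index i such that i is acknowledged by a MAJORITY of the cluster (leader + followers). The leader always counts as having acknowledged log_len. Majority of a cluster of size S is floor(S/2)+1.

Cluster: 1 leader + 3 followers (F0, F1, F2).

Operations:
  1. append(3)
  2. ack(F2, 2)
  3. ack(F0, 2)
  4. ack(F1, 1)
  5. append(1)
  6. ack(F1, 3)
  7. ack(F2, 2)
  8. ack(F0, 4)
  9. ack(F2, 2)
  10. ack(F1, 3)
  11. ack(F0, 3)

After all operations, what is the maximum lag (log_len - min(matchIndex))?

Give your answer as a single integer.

Answer: 2

Derivation:
Op 1: append 3 -> log_len=3
Op 2: F2 acks idx 2 -> match: F0=0 F1=0 F2=2; commitIndex=0
Op 3: F0 acks idx 2 -> match: F0=2 F1=0 F2=2; commitIndex=2
Op 4: F1 acks idx 1 -> match: F0=2 F1=1 F2=2; commitIndex=2
Op 5: append 1 -> log_len=4
Op 6: F1 acks idx 3 -> match: F0=2 F1=3 F2=2; commitIndex=2
Op 7: F2 acks idx 2 -> match: F0=2 F1=3 F2=2; commitIndex=2
Op 8: F0 acks idx 4 -> match: F0=4 F1=3 F2=2; commitIndex=3
Op 9: F2 acks idx 2 -> match: F0=4 F1=3 F2=2; commitIndex=3
Op 10: F1 acks idx 3 -> match: F0=4 F1=3 F2=2; commitIndex=3
Op 11: F0 acks idx 3 -> match: F0=4 F1=3 F2=2; commitIndex=3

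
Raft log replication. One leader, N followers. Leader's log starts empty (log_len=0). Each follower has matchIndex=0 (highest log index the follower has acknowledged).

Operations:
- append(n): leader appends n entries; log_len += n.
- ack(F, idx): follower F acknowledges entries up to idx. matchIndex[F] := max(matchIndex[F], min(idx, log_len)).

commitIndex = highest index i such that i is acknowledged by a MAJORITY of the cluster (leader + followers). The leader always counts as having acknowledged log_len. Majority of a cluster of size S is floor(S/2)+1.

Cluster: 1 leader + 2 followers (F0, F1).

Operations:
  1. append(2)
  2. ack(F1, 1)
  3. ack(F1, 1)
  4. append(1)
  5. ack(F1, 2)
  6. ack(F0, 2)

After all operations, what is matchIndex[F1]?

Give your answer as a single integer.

Answer: 2

Derivation:
Op 1: append 2 -> log_len=2
Op 2: F1 acks idx 1 -> match: F0=0 F1=1; commitIndex=1
Op 3: F1 acks idx 1 -> match: F0=0 F1=1; commitIndex=1
Op 4: append 1 -> log_len=3
Op 5: F1 acks idx 2 -> match: F0=0 F1=2; commitIndex=2
Op 6: F0 acks idx 2 -> match: F0=2 F1=2; commitIndex=2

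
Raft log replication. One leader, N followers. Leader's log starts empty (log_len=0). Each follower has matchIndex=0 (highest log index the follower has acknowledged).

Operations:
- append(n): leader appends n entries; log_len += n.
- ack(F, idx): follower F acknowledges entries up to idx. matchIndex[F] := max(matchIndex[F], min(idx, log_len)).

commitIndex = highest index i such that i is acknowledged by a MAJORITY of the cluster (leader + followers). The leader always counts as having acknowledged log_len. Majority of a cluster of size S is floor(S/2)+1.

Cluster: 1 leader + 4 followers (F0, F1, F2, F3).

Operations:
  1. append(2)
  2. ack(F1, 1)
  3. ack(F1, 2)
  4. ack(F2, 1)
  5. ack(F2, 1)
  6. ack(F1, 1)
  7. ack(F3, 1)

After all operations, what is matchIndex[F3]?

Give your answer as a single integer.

Op 1: append 2 -> log_len=2
Op 2: F1 acks idx 1 -> match: F0=0 F1=1 F2=0 F3=0; commitIndex=0
Op 3: F1 acks idx 2 -> match: F0=0 F1=2 F2=0 F3=0; commitIndex=0
Op 4: F2 acks idx 1 -> match: F0=0 F1=2 F2=1 F3=0; commitIndex=1
Op 5: F2 acks idx 1 -> match: F0=0 F1=2 F2=1 F3=0; commitIndex=1
Op 6: F1 acks idx 1 -> match: F0=0 F1=2 F2=1 F3=0; commitIndex=1
Op 7: F3 acks idx 1 -> match: F0=0 F1=2 F2=1 F3=1; commitIndex=1

Answer: 1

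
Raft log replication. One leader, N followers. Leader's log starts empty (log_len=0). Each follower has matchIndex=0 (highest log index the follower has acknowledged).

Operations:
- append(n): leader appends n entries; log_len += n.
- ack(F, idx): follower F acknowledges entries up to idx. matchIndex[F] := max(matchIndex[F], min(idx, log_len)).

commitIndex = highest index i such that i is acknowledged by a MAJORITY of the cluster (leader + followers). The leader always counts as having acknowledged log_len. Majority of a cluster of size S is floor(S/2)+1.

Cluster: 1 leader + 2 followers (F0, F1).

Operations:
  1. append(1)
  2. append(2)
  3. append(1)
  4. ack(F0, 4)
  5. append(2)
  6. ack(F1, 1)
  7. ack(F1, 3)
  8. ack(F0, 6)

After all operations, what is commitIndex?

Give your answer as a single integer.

Answer: 6

Derivation:
Op 1: append 1 -> log_len=1
Op 2: append 2 -> log_len=3
Op 3: append 1 -> log_len=4
Op 4: F0 acks idx 4 -> match: F0=4 F1=0; commitIndex=4
Op 5: append 2 -> log_len=6
Op 6: F1 acks idx 1 -> match: F0=4 F1=1; commitIndex=4
Op 7: F1 acks idx 3 -> match: F0=4 F1=3; commitIndex=4
Op 8: F0 acks idx 6 -> match: F0=6 F1=3; commitIndex=6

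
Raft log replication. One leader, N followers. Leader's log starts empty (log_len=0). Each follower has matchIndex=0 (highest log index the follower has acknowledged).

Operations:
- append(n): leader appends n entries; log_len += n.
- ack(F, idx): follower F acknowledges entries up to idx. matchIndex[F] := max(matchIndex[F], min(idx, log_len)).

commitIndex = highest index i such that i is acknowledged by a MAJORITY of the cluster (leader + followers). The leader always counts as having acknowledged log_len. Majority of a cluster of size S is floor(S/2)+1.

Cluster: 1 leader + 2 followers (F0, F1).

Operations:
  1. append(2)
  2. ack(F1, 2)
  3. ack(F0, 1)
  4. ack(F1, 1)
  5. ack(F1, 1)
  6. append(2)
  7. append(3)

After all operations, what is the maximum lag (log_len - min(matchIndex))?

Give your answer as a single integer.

Op 1: append 2 -> log_len=2
Op 2: F1 acks idx 2 -> match: F0=0 F1=2; commitIndex=2
Op 3: F0 acks idx 1 -> match: F0=1 F1=2; commitIndex=2
Op 4: F1 acks idx 1 -> match: F0=1 F1=2; commitIndex=2
Op 5: F1 acks idx 1 -> match: F0=1 F1=2; commitIndex=2
Op 6: append 2 -> log_len=4
Op 7: append 3 -> log_len=7

Answer: 6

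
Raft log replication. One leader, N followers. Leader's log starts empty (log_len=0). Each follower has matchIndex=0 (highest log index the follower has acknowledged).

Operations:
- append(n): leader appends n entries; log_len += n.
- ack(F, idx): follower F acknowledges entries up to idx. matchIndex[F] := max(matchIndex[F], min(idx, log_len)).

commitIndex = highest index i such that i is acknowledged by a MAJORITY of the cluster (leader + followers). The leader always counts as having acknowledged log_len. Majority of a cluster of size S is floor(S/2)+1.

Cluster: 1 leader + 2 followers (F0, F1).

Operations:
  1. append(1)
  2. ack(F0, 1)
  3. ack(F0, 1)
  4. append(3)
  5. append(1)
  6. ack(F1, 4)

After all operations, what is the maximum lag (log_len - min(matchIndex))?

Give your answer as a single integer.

Op 1: append 1 -> log_len=1
Op 2: F0 acks idx 1 -> match: F0=1 F1=0; commitIndex=1
Op 3: F0 acks idx 1 -> match: F0=1 F1=0; commitIndex=1
Op 4: append 3 -> log_len=4
Op 5: append 1 -> log_len=5
Op 6: F1 acks idx 4 -> match: F0=1 F1=4; commitIndex=4

Answer: 4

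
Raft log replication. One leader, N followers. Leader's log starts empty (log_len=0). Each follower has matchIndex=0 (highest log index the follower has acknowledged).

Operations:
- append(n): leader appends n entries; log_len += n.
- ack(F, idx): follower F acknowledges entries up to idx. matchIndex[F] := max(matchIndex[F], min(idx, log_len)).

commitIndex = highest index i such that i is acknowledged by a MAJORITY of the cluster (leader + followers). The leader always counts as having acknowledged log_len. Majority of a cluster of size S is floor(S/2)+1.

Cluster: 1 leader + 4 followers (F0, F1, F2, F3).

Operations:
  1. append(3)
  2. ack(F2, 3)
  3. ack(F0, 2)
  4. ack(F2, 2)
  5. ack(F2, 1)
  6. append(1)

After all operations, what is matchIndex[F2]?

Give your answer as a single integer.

Op 1: append 3 -> log_len=3
Op 2: F2 acks idx 3 -> match: F0=0 F1=0 F2=3 F3=0; commitIndex=0
Op 3: F0 acks idx 2 -> match: F0=2 F1=0 F2=3 F3=0; commitIndex=2
Op 4: F2 acks idx 2 -> match: F0=2 F1=0 F2=3 F3=0; commitIndex=2
Op 5: F2 acks idx 1 -> match: F0=2 F1=0 F2=3 F3=0; commitIndex=2
Op 6: append 1 -> log_len=4

Answer: 3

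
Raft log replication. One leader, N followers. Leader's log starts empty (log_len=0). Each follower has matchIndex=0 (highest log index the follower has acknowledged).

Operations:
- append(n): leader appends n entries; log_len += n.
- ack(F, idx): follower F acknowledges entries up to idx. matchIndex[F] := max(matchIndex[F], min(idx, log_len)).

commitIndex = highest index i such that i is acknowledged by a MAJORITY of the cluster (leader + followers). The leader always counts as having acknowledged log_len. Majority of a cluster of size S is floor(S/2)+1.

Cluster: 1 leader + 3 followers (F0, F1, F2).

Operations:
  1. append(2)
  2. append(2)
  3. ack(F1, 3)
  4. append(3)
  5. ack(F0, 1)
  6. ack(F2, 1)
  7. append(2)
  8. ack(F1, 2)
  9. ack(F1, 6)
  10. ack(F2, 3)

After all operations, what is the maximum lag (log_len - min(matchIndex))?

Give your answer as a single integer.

Answer: 8

Derivation:
Op 1: append 2 -> log_len=2
Op 2: append 2 -> log_len=4
Op 3: F1 acks idx 3 -> match: F0=0 F1=3 F2=0; commitIndex=0
Op 4: append 3 -> log_len=7
Op 5: F0 acks idx 1 -> match: F0=1 F1=3 F2=0; commitIndex=1
Op 6: F2 acks idx 1 -> match: F0=1 F1=3 F2=1; commitIndex=1
Op 7: append 2 -> log_len=9
Op 8: F1 acks idx 2 -> match: F0=1 F1=3 F2=1; commitIndex=1
Op 9: F1 acks idx 6 -> match: F0=1 F1=6 F2=1; commitIndex=1
Op 10: F2 acks idx 3 -> match: F0=1 F1=6 F2=3; commitIndex=3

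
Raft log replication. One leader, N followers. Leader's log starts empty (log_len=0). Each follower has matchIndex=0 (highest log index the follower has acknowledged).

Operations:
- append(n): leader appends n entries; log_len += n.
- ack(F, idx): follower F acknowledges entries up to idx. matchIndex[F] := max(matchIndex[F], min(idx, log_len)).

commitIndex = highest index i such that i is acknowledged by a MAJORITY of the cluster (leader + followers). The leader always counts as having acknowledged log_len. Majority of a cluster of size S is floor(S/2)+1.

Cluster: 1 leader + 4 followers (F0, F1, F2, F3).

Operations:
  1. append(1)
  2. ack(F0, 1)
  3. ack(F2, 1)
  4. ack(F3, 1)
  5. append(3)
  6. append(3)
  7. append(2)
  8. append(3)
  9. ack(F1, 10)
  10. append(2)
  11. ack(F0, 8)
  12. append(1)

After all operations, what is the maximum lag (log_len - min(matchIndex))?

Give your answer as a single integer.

Op 1: append 1 -> log_len=1
Op 2: F0 acks idx 1 -> match: F0=1 F1=0 F2=0 F3=0; commitIndex=0
Op 3: F2 acks idx 1 -> match: F0=1 F1=0 F2=1 F3=0; commitIndex=1
Op 4: F3 acks idx 1 -> match: F0=1 F1=0 F2=1 F3=1; commitIndex=1
Op 5: append 3 -> log_len=4
Op 6: append 3 -> log_len=7
Op 7: append 2 -> log_len=9
Op 8: append 3 -> log_len=12
Op 9: F1 acks idx 10 -> match: F0=1 F1=10 F2=1 F3=1; commitIndex=1
Op 10: append 2 -> log_len=14
Op 11: F0 acks idx 8 -> match: F0=8 F1=10 F2=1 F3=1; commitIndex=8
Op 12: append 1 -> log_len=15

Answer: 14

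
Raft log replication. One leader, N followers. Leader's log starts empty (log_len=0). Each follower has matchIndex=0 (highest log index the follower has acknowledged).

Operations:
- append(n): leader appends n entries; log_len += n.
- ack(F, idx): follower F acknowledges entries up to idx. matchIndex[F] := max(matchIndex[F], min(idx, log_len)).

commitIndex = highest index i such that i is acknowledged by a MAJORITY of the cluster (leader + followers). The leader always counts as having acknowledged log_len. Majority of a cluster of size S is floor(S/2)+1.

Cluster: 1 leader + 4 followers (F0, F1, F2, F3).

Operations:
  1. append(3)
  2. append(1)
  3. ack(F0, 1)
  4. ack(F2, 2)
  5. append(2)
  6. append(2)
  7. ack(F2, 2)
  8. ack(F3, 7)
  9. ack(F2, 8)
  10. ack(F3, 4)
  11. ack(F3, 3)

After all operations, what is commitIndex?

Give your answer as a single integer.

Answer: 7

Derivation:
Op 1: append 3 -> log_len=3
Op 2: append 1 -> log_len=4
Op 3: F0 acks idx 1 -> match: F0=1 F1=0 F2=0 F3=0; commitIndex=0
Op 4: F2 acks idx 2 -> match: F0=1 F1=0 F2=2 F3=0; commitIndex=1
Op 5: append 2 -> log_len=6
Op 6: append 2 -> log_len=8
Op 7: F2 acks idx 2 -> match: F0=1 F1=0 F2=2 F3=0; commitIndex=1
Op 8: F3 acks idx 7 -> match: F0=1 F1=0 F2=2 F3=7; commitIndex=2
Op 9: F2 acks idx 8 -> match: F0=1 F1=0 F2=8 F3=7; commitIndex=7
Op 10: F3 acks idx 4 -> match: F0=1 F1=0 F2=8 F3=7; commitIndex=7
Op 11: F3 acks idx 3 -> match: F0=1 F1=0 F2=8 F3=7; commitIndex=7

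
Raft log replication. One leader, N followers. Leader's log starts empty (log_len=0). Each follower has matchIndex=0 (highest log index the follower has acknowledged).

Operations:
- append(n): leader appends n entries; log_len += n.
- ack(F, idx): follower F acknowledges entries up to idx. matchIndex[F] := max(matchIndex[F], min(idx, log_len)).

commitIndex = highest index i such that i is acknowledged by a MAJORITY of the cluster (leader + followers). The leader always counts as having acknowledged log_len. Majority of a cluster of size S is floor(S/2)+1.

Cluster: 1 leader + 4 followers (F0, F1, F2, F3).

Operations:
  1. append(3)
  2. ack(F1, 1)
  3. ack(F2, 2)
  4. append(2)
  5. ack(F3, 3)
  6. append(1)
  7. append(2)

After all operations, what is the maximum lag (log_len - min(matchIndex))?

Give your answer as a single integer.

Answer: 8

Derivation:
Op 1: append 3 -> log_len=3
Op 2: F1 acks idx 1 -> match: F0=0 F1=1 F2=0 F3=0; commitIndex=0
Op 3: F2 acks idx 2 -> match: F0=0 F1=1 F2=2 F3=0; commitIndex=1
Op 4: append 2 -> log_len=5
Op 5: F3 acks idx 3 -> match: F0=0 F1=1 F2=2 F3=3; commitIndex=2
Op 6: append 1 -> log_len=6
Op 7: append 2 -> log_len=8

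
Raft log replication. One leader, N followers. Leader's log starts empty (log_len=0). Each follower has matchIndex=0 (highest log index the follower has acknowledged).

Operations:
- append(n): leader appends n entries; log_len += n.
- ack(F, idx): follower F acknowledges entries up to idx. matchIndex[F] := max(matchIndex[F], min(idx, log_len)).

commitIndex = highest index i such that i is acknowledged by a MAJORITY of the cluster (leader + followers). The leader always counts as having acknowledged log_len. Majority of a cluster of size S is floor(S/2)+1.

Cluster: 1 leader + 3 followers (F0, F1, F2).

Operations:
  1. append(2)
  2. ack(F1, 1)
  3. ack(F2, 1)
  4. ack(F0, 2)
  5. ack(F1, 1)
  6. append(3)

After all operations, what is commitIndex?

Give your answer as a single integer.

Op 1: append 2 -> log_len=2
Op 2: F1 acks idx 1 -> match: F0=0 F1=1 F2=0; commitIndex=0
Op 3: F2 acks idx 1 -> match: F0=0 F1=1 F2=1; commitIndex=1
Op 4: F0 acks idx 2 -> match: F0=2 F1=1 F2=1; commitIndex=1
Op 5: F1 acks idx 1 -> match: F0=2 F1=1 F2=1; commitIndex=1
Op 6: append 3 -> log_len=5

Answer: 1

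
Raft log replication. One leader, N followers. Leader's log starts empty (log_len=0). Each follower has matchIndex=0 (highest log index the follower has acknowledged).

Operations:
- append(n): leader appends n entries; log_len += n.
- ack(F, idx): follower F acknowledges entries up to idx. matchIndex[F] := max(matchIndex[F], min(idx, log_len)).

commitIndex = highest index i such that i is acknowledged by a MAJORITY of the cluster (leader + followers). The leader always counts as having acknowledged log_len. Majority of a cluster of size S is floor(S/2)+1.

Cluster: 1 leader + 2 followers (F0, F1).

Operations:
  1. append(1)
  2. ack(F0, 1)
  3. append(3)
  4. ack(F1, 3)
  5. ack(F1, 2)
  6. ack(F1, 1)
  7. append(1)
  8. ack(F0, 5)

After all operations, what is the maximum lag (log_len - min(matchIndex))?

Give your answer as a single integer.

Op 1: append 1 -> log_len=1
Op 2: F0 acks idx 1 -> match: F0=1 F1=0; commitIndex=1
Op 3: append 3 -> log_len=4
Op 4: F1 acks idx 3 -> match: F0=1 F1=3; commitIndex=3
Op 5: F1 acks idx 2 -> match: F0=1 F1=3; commitIndex=3
Op 6: F1 acks idx 1 -> match: F0=1 F1=3; commitIndex=3
Op 7: append 1 -> log_len=5
Op 8: F0 acks idx 5 -> match: F0=5 F1=3; commitIndex=5

Answer: 2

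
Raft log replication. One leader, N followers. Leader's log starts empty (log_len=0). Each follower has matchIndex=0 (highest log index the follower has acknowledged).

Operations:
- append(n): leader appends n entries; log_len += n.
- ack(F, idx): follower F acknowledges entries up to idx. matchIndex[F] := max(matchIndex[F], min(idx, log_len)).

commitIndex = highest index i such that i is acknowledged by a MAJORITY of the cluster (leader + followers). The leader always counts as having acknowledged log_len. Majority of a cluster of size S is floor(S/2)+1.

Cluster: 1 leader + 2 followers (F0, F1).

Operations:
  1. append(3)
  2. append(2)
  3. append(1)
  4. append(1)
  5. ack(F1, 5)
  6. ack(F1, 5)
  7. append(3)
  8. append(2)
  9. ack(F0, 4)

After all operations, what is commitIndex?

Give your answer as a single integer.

Answer: 5

Derivation:
Op 1: append 3 -> log_len=3
Op 2: append 2 -> log_len=5
Op 3: append 1 -> log_len=6
Op 4: append 1 -> log_len=7
Op 5: F1 acks idx 5 -> match: F0=0 F1=5; commitIndex=5
Op 6: F1 acks idx 5 -> match: F0=0 F1=5; commitIndex=5
Op 7: append 3 -> log_len=10
Op 8: append 2 -> log_len=12
Op 9: F0 acks idx 4 -> match: F0=4 F1=5; commitIndex=5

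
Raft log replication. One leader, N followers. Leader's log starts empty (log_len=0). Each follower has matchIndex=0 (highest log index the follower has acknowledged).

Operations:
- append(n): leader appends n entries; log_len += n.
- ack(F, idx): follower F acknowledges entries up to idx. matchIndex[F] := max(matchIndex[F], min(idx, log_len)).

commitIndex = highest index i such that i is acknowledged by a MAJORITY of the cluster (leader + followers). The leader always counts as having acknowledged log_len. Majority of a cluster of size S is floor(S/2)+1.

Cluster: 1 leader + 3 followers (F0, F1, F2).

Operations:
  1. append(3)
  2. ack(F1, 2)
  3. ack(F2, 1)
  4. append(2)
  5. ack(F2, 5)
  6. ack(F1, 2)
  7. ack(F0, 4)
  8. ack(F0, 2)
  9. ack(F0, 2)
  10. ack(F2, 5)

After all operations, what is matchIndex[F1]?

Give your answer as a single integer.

Op 1: append 3 -> log_len=3
Op 2: F1 acks idx 2 -> match: F0=0 F1=2 F2=0; commitIndex=0
Op 3: F2 acks idx 1 -> match: F0=0 F1=2 F2=1; commitIndex=1
Op 4: append 2 -> log_len=5
Op 5: F2 acks idx 5 -> match: F0=0 F1=2 F2=5; commitIndex=2
Op 6: F1 acks idx 2 -> match: F0=0 F1=2 F2=5; commitIndex=2
Op 7: F0 acks idx 4 -> match: F0=4 F1=2 F2=5; commitIndex=4
Op 8: F0 acks idx 2 -> match: F0=4 F1=2 F2=5; commitIndex=4
Op 9: F0 acks idx 2 -> match: F0=4 F1=2 F2=5; commitIndex=4
Op 10: F2 acks idx 5 -> match: F0=4 F1=2 F2=5; commitIndex=4

Answer: 2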